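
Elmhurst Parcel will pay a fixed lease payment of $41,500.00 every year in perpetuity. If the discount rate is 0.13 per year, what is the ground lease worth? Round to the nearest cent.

$319230.77

Level perpetuity: PV = C / r = $41,500.00 / 0.13 = $319,230.77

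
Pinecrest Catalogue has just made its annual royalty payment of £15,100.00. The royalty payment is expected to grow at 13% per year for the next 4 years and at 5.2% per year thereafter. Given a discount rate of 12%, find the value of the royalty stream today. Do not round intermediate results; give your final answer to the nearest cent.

£303821.66

D_1 = 17063.00000
D_2 = 19281.19000
D_3 = 21787.74470
D_4 = 24620.15151
Terminal value at year 4: TV = D_4×(1+g_2)/(r−g_2) = 25900.39939/0.068 = 380888.22632
P_0 = D_1/(1+r)^1 + D_2/(1+r)^2 + D_3/(1+r)^3 + D_4/(1+r)^4 + TV/(1+r)^4
    = 15234.82143 + 15370.84662 + 15508.08632 + 15646.55138 + 242061.35368 = 303821.65942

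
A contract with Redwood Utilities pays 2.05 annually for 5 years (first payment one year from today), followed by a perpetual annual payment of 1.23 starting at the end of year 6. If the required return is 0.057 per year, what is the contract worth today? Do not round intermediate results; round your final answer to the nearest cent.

25.06

PV of 5-year annuity: 2.05 × [1 − (1+0.057)^−5] / 0.057 = 8.70628
Perpetuity value at year 5: 1.23 / 0.057 = 21.57895
PV of perpetuity: 21.57895 / (1+0.057)^5 = 16.35518
Total PV = 8.70628 + 16.35518 = 25.06146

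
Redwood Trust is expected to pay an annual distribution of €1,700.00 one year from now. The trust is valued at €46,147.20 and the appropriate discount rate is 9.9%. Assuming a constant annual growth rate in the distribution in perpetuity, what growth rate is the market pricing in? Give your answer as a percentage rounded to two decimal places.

P = D₁/(r−g) ⇒ g = r − D₁/P = 0.099 − €1,700.00/€46,147.20 = 0.062161

6.22%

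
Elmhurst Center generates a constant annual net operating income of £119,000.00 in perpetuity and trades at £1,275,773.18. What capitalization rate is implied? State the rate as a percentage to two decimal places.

P = C/r ⇒ r = C/P = £119,000.00/£1,275,773.18 = 0.093277

9.33%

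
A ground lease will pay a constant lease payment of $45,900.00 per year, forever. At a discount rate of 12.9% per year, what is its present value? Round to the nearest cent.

$355813.95

Level perpetuity: PV = C / r = $45,900.00 / 0.129 = $355,813.95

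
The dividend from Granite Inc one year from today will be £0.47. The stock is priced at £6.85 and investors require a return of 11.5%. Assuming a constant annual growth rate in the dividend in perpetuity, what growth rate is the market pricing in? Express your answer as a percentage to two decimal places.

P = D₁/(r−g) ⇒ g = r − D₁/P = 0.115 − £0.47/£6.85 = 0.046387

4.64%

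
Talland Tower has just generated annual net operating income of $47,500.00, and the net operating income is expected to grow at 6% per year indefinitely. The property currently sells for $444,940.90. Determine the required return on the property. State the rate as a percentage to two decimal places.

D₁ = $47,500.00 × 1.06 = $50,350.0000
P = D₁/(r − g) ⇒ r = D₁/P + g = $50,350.0000/$444,940.90 + 0.06 = 0.113161 + 0.06 = 0.173161

17.32%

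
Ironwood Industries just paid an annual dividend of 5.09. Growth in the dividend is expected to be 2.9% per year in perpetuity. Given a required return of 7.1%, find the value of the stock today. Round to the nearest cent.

124.71

D₁ = D₀ × (1 + g) = 5.09 × 1.029 = 5.2376
Growing perpetuity: P = D₁ / (r − g) = 5.2376 / (0.071 − 0.029) = 124.71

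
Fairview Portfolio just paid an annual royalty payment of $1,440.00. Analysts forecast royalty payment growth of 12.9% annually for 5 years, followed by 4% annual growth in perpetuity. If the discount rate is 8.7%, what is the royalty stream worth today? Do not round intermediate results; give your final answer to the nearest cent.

D_1 = 1625.76000
D_2 = 1835.48304
D_3 = 2072.26035
D_4 = 2339.58194
D_5 = 2641.38801
Terminal value at year 5: TV = D_5×(1+g_2)/(r−g_2) = 2747.04353/0.047 = 58447.73463
P_0 = D_1/(1+r)^1 + D_2/(1+r)^2 + D_3/(1+r)^3 + D_4/(1+r)^4 + D_5/(1+r)^5 + TV/(1+r)^5
    = 1495.63937 + 1553.42857 + 1613.45065 + 1675.79189 + 1740.54190 + 38514.11853 = 46592.97090

$46592.97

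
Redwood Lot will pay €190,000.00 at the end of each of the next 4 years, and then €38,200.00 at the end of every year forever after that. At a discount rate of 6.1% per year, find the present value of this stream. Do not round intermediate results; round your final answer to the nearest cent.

€1151030.31

PV of 4-year annuity: €190,000.00 × [1 − (1+0.061)^−4] / 0.061 = 656865.29990
Perpetuity value at year 4: €38,200.00 / 0.061 = 626229.50820
PV of perpetuity: 626229.50820 / (1+0.061)^4 = 494165.01106
Total PV = 656865.29990 + 494165.01106 = 1151030.31096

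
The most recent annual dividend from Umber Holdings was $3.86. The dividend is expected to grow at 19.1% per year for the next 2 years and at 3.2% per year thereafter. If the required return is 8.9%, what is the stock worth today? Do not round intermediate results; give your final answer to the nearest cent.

$92.43

D_1 = 4.59726
D_2 = 5.47534
Terminal value at year 2: TV = D_2×(1+g_2)/(r−g_2) = 5.65055/0.057 = 99.13241
P_0 = D_1/(1+r)^1 + D_2/(1+r)^2 + TV/(1+r)^2
    = 4.22154 + 4.61695 + 83.59107 = 92.42957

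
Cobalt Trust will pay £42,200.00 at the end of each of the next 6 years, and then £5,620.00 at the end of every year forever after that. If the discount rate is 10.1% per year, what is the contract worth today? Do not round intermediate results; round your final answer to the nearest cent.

PV of 6-year annuity: £42,200.00 × [1 − (1+0.101)^−6] / 0.101 = 183254.64721
Perpetuity value at year 6: £5,620.00 / 0.101 = 55643.56436
PV of perpetuity: 55643.56436 / (1+0.101)^6 = 31238.56158
Total PV = 183254.64721 + 31238.56158 = 214493.20879

£214493.21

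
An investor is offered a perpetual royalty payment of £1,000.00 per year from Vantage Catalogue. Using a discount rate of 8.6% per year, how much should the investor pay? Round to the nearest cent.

£11627.91

Level perpetuity: PV = C / r = £1,000.00 / 0.086 = £11,627.91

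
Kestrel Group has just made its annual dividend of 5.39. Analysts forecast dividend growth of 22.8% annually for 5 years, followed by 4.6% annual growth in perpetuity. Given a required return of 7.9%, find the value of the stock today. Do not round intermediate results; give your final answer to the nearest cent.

D_1 = 6.61892
D_2 = 8.12803
D_3 = 9.98123
D_4 = 12.25694
D_5 = 15.05153
Terminal value at year 5: TV = D_5×(1+g_2)/(r−g_2) = 15.74390/0.033 = 477.08784
P_0 = D_1/(1+r)^1 + D_2/(1+r)^2 + D_3/(1+r)^3 + D_4/(1+r)^4 + D_5/(1+r)^5 + TV/(1+r)^5
    = 6.13431 + 6.98140 + 7.94547 + 9.04267 + 10.29137 + 326.20538 = 366.60060

366.60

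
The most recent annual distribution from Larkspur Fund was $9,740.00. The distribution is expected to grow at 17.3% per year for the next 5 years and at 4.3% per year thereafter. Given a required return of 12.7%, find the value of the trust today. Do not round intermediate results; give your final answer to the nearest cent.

D_1 = 11425.02000
D_2 = 13401.54846
D_3 = 15720.01634
D_4 = 18439.57917
D_5 = 21629.62637
Terminal value at year 5: TV = D_5×(1+g_2)/(r−g_2) = 22559.70030/0.084 = 268567.86073
P_0 = D_1/(1+r)^1 + D_2/(1+r)^2 + D_3/(1+r)^3 + D_4/(1+r)^4 + D_5/(1+r)^5 + TV/(1+r)^5
    = 10137.55102 + 10551.32861 + 10981.99509 + 11430.23978 + 11896.78018 + 147718.35395 = 202716.24864

$202716.25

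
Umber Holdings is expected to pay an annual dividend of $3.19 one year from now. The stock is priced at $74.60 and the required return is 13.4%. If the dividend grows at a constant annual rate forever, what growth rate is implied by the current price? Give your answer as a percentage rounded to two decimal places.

P = D₁/(r−g) ⇒ g = r − D₁/P = 0.134 − $3.19/$74.60 = 0.091239

9.12%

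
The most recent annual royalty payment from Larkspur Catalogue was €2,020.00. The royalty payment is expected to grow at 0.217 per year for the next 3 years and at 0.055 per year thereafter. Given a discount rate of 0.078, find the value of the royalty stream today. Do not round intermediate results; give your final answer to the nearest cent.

€141080.27

D_1 = 2458.34000
D_2 = 2991.79978
D_3 = 3641.02033
Terminal value at year 3: TV = D_3×(1+g_2)/(r−g_2) = 3841.27645/0.023 = 167012.01959
P_0 = D_1/(1+r)^1 + D_2/(1+r)^2 + D_3/(1+r)^3 + TV/(1+r)^3
    = 2280.46382 + 2574.51250 + 2906.47654 + 133318.81513 = 141080.26798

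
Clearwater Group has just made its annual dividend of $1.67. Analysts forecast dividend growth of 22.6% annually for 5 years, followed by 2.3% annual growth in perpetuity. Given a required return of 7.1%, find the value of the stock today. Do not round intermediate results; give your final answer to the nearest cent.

D_1 = 2.04742
D_2 = 2.51014
D_3 = 3.07743
D_4 = 3.77293
D_5 = 4.62561
Terminal value at year 5: TV = D_5×(1+g_2)/(r−g_2) = 4.73200/0.048 = 98.58327
P_0 = D_1/(1+r)^1 + D_2/(1+r)^2 + D_3/(1+r)^3 + D_4/(1+r)^4 + D_5/(1+r)^5 + TV/(1+r)^5
    = 1.91169 + 2.18836 + 2.50507 + 2.86761 + 3.28263 + 69.96098 = 82.71633

$82.72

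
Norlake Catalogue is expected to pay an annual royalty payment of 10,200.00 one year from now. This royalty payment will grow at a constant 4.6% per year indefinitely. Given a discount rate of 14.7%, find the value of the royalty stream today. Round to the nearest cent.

Growing perpetuity: P = D₁ / (r − g) = 10,200.0000 / (0.147 − 0.046) = 100,990.10

100990.10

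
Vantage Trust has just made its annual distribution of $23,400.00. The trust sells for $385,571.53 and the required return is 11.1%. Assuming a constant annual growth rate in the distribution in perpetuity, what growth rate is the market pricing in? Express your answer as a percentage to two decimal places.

4.74%

P = D₀(1+g)/(r−g) ⇒ P(r−g) = D₀(1+g) ⇒ g(P+D₀) = P·r − D₀
g = (P·r − D₀)/(P + D₀) = ($385,571.53×0.111 − $23,400.00) / ($385,571.53 + $23,400.00) = 0.047432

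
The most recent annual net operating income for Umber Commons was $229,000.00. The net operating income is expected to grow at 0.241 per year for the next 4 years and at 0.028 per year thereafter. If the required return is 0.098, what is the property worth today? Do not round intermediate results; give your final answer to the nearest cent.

$6743606.55

D_1 = 284189.00000
D_2 = 352678.54900
D_3 = 437674.07931
D_4 = 543153.53242
Terminal value at year 4: TV = D_4×(1+g_2)/(r−g_2) = 558361.83133/0.07 = 7976597.59043
P_0 = D_1/(1+r)^1 + D_2/(1+r)^2 + D_3/(1+r)^3 + D_4/(1+r)^4 + TV/(1+r)^4
    = 258824.22587 + 292532.66330 + 330631.17955 + 373691.52443 + 5487926.95880 = 6743606.55195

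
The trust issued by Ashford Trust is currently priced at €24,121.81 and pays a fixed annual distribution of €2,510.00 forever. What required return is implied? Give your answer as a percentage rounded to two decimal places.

10.41%

P = C/r ⇒ r = C/P = €2,510.00/€24,121.81 = 0.104055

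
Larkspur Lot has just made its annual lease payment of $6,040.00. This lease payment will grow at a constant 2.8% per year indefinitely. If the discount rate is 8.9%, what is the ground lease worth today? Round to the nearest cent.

$101788.85

D₁ = D₀ × (1 + g) = $6,040.00 × 1.028 = $6,209.1200
Growing perpetuity: P = D₁ / (r − g) = $6,209.1200 / (0.089 − 0.028) = $101,788.85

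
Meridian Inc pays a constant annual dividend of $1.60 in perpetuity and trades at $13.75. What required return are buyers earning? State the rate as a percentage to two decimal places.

P = C/r ⇒ r = C/P = $1.60/$13.75 = 0.116364

11.64%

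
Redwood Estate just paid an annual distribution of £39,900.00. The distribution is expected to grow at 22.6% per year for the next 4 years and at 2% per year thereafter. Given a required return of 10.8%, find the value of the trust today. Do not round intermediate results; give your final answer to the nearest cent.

D_1 = 48917.40000
D_2 = 59972.73240
D_3 = 73526.56992
D_4 = 90143.57472
Terminal value at year 4: TV = D_4×(1+g_2)/(r−g_2) = 91946.44622/0.088 = 1044845.97977
P_0 = D_1/(1+r)^1 + D_2/(1+r)^2 + D_3/(1+r)^3 + D_4/(1+r)^4 + TV/(1+r)^4
    = 44149.27798 + 48851.09639 + 54053.64998 + 59810.26613 + 693255.35743 = 900119.64790

£900119.65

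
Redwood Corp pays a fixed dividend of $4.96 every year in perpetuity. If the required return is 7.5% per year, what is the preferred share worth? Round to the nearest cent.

Level perpetuity: PV = C / r = $4.96 / 0.075 = $66.13

$66.13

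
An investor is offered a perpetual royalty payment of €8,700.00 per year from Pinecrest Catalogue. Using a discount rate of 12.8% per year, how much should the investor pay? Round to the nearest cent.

Level perpetuity: PV = C / r = €8,700.00 / 0.128 = €67,968.75

€67968.75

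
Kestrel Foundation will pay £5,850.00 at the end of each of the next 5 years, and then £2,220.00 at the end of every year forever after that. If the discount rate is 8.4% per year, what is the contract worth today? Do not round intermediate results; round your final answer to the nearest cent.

PV of 5-year annuity: £5,850.00 × [1 − (1+0.084)^−5] / 0.084 = 23113.16608
Perpetuity value at year 5: £2,220.00 / 0.084 = 26428.57143
PV of perpetuity: 26428.57143 / (1+0.084)^5 = 17657.42122
Total PV = 23113.16608 + 17657.42122 = 40770.58730

£40770.59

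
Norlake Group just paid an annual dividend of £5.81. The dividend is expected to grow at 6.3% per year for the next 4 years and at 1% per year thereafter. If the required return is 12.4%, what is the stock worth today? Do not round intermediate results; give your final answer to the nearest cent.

D_1 = 6.17603
D_2 = 6.56512
D_3 = 6.97872
D_4 = 7.41838
Terminal value at year 4: TV = D_4×(1+g_2)/(r−g_2) = 7.49257/0.114 = 65.72426
P_0 = D_1/(1+r)^1 + D_2/(1+r)^2 + D_3/(1+r)^3 + D_4/(1+r)^4 + TV/(1+r)^4
    = 5.49469 + 5.19649 + 4.91447 + 4.64776 + 41.17755 = 61.43096

£61.43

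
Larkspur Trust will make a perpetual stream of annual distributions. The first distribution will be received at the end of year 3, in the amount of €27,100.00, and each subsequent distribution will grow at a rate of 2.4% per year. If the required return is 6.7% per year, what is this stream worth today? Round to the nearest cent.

Value at end of year 2: C₁ / (r − g) = €27,100.00 / (0.067 − 0.024) = €630,232.5581
Discount to today: PV = €630,232.5581 / (1 + 0.067)^2 = €630,232.5581 / 1.138489 = €553,569.30

€553569.30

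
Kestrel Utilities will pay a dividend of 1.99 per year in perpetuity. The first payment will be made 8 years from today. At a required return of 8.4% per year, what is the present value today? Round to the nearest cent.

13.47

Value at end of year 7: C / r = 1.99 / 0.084 = 23.6905
Discount to today: PV = 23.6905 / (1 + 0.084)^7 = 23.6905 / 1.758754 = 13.47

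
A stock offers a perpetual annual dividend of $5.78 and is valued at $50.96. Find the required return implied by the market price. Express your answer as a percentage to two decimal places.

11.34%

P = C/r ⇒ r = C/P = $5.78/$50.96 = 0.113422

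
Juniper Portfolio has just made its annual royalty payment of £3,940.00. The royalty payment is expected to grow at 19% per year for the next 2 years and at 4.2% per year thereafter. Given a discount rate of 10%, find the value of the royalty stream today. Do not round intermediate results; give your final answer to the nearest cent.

£91714.31

D_1 = 4688.60000
D_2 = 5579.43400
Terminal value at year 2: TV = D_2×(1+g_2)/(r−g_2) = 5813.77023/0.058 = 100237.41772
P_0 = D_1/(1+r)^1 + D_2/(1+r)^2 + TV/(1+r)^2
    = 4262.36364 + 4611.10248 + 82840.84109 = 91714.30721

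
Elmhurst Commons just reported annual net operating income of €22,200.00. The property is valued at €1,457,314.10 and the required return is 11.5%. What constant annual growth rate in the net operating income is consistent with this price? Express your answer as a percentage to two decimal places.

P = D₀(1+g)/(r−g) ⇒ P(r−g) = D₀(1+g) ⇒ g(P+D₀) = P·r − D₀
g = (P·r − D₀)/(P + D₀) = (€1,457,314.10×0.115 − €22,200.00) / (€1,457,314.10 + €22,200.00) = 0.098270

9.83%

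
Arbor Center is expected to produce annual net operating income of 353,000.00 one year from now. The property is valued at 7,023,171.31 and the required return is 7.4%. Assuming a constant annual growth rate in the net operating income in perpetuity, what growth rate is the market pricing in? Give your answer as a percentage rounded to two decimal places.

2.37%

P = D₁/(r−g) ⇒ g = r − D₁/P = 0.074 − 353,000.00/7,023,171.31 = 0.023738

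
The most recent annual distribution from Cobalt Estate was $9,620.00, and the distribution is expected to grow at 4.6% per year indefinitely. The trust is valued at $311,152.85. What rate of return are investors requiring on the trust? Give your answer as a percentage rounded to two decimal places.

D₁ = $9,620.00 × 1.046 = $10,062.5200
P = D₁/(r − g) ⇒ r = D₁/P + g = $10,062.5200/$311,152.85 + 0.046 = 0.032339 + 0.046 = 0.078339

7.83%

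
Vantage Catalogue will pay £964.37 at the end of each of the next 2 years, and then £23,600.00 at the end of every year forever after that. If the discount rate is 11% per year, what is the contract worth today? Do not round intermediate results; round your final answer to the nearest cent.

PV of 2-year annuity: £964.37 × [1 − (1+0.11)^−2] / 0.11 = 1651.50613
Perpetuity value at year 2: £23,600.00 / 0.11 = 214545.45455
PV of perpetuity: 214545.45455 / (1+0.11)^2 = 174129.90386
Total PV = 1651.50613 + 174129.90386 = 175781.40999

£175781.41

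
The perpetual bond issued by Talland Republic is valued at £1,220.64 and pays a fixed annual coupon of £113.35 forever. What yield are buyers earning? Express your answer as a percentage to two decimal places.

9.29%

P = C/r ⇒ r = C/P = £113.35/£1,220.64 = 0.092861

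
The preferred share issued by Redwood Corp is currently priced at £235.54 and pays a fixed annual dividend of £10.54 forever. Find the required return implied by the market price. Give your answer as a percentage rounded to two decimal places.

4.47%

P = C/r ⇒ r = C/P = £10.54/£235.54 = 0.044748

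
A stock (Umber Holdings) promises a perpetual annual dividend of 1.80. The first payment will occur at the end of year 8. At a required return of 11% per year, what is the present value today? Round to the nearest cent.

7.88

Value at end of year 7: C / r = 1.80 / 0.11 = 16.3636
Discount to today: PV = 16.3636 / (1 + 0.11)^7 = 16.3636 / 2.076160 = 7.88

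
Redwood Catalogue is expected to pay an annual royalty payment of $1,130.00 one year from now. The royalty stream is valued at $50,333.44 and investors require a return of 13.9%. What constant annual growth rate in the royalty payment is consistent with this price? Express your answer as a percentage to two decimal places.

11.65%

P = D₁/(r−g) ⇒ g = r − D₁/P = 0.139 − $1,130.00/$50,333.44 = 0.116550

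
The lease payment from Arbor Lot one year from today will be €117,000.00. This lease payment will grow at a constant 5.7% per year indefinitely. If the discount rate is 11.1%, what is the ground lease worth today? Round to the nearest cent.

Growing perpetuity: P = D₁ / (r − g) = €117,000.0000 / (0.111 − 0.057) = €2,166,666.67

€2166666.67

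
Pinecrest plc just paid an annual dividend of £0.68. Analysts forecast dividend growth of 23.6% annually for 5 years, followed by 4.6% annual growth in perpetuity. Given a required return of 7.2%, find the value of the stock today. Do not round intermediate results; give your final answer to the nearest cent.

£61.06

D_1 = 0.84048
D_2 = 1.03883
D_3 = 1.28400
D_4 = 1.58702
D_5 = 1.96156
Terminal value at year 5: TV = D_5×(1+g_2)/(r−g_2) = 2.05179/0.026 = 78.91501
P_0 = D_1/(1+r)^1 + D_2/(1+r)^2 + D_3/(1+r)^3 + D_4/(1+r)^4 + D_5/(1+r)^5 + TV/(1+r)^5
    = 0.78403 + 0.90397 + 1.04227 + 1.20172 + 1.38557 + 55.74240 = 61.05996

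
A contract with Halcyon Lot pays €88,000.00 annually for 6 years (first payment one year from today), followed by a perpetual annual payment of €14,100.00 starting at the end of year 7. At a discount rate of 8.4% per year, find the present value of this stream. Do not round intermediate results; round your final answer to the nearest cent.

PV of 6-year annuity: €88,000.00 × [1 − (1+0.084)^−6] / 0.084 = 401923.64700
Perpetuity value at year 6: €14,100.00 / 0.084 = 167857.14286
PV of perpetuity: 167857.14286 / (1+0.084)^6 = 103458.01305
Total PV = 401923.64700 + 103458.01305 = 505381.66005

€505381.66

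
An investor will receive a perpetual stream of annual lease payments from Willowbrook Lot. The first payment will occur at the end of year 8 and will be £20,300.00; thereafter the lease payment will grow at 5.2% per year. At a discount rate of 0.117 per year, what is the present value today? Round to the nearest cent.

Value at end of year 7: C₁ / (r − g) = £20,300.00 / (0.117 − 0.052) = £312,307.6923
Discount to today: PV = £312,307.6923 / (1 + 0.117)^7 = £312,307.6923 / 2.169563 = £143,949.60

£143949.60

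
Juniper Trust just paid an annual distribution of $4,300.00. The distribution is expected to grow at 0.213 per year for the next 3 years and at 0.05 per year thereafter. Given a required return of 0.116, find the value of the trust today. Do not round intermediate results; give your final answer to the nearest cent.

$103117.52

D_1 = 5215.90000
D_2 = 6326.88670
D_3 = 7674.51357
Terminal value at year 3: TV = D_3×(1+g_2)/(r−g_2) = 8058.23925/0.066 = 122094.53402
P_0 = D_1/(1+r)^1 + D_2/(1+r)^2 + D_3/(1+r)^3 + TV/(1+r)^3
    = 4673.74552 + 5079.97609 + 5521.51523 + 87842.28774 = 103117.52458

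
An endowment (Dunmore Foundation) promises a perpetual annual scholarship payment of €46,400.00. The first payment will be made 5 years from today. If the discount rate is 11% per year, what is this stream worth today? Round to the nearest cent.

€277864.70

Value at end of year 4: C / r = €46,400.00 / 0.11 = €421,818.1818
Discount to today: PV = €421,818.1818 / (1 + 0.11)^4 = €421,818.1818 / 1.518070 = €277,864.70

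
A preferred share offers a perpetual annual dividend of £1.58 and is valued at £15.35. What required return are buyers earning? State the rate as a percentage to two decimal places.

P = C/r ⇒ r = C/P = £1.58/£15.35 = 0.102932

10.29%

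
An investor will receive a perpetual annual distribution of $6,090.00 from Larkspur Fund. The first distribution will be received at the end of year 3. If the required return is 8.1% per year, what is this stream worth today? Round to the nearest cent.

Value at end of year 2: C / r = $6,090.00 / 0.081 = $75,185.1852
Discount to today: PV = $75,185.1852 / (1 + 0.081)^2 = $75,185.1852 / 1.168561 = $64,339.97

$64339.97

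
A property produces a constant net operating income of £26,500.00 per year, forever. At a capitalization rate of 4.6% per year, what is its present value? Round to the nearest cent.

Level perpetuity: PV = C / r = £26,500.00 / 0.046 = £576,086.96

£576086.96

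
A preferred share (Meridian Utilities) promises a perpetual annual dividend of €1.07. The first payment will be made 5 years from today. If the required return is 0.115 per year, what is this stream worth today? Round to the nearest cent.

Value at end of year 4: C / r = €1.07 / 0.115 = €9.3043
Discount to today: PV = €9.3043 / (1 + 0.115)^4 = €9.3043 / 1.545608 = €6.02

€6.02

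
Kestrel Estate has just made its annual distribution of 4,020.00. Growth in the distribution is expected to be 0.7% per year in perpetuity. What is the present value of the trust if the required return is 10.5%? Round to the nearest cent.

41307.55

D₁ = D₀ × (1 + g) = 4,020.00 × 1.007 = 4,048.1400
Growing perpetuity: P = D₁ / (r − g) = 4,048.1400 / (0.105 − 0.007) = 41,307.55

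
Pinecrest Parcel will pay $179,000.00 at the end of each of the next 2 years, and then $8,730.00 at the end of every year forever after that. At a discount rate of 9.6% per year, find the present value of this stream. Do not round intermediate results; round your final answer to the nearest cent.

$388041.37

PV of 2-year annuity: $179,000.00 × [1 − (1+0.096)^−2] / 0.096 = 312336.83201
Perpetuity value at year 2: $8,730.00 / 0.096 = 90937.50000
PV of perpetuity: 90937.50000 / (1+0.096)^2 = 75704.53607
Total PV = 312336.83201 + 75704.53607 = 388041.36808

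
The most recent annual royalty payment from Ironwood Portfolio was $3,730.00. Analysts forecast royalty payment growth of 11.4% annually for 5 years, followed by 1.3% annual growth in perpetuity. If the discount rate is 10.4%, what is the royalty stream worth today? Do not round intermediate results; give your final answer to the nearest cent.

$62599.72

D_1 = 4155.22000
D_2 = 4628.91508
D_3 = 5156.61140
D_4 = 5744.46510
D_5 = 6399.33412
Terminal value at year 5: TV = D_5×(1+g_2)/(r−g_2) = 6482.52546/0.091 = 71236.54355
P_0 = D_1/(1+r)^1 + D_2/(1+r)^2 + D_3/(1+r)^3 + D_4/(1+r)^4 + D_5/(1+r)^5 + TV/(1+r)^5
    = 3763.78623 + 3797.87850 + 3832.27957 + 3866.99225 + 3902.01935 + 43436.76488 = 62599.72079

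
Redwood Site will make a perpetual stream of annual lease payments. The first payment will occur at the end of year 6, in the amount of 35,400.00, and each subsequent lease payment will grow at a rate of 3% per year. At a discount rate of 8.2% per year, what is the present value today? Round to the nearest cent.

459053.83

Value at end of year 5: C₁ / (r − g) = 35,400.00 / (0.082 − 0.03) = 680,769.2308
Discount to today: PV = 680,769.2308 / (1 + 0.082)^5 = 680,769.2308 / 1.482983 = 459,053.83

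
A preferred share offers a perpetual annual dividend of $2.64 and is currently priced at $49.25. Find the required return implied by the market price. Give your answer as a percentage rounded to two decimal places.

5.36%

P = C/r ⇒ r = C/P = $2.64/$49.25 = 0.053604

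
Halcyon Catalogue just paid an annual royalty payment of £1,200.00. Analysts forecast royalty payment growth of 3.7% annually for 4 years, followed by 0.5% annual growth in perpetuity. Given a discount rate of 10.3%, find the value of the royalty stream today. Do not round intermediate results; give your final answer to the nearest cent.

D_1 = 1244.40000
D_2 = 1290.44280
D_3 = 1338.18918
D_4 = 1387.70218
Terminal value at year 4: TV = D_4×(1+g_2)/(r−g_2) = 1394.64069/0.098 = 14231.02749
P_0 = D_1/(1+r)^1 + D_2/(1+r)^2 + D_3/(1+r)^3 + D_4/(1+r)^4 + TV/(1+r)^4
    = 1128.19583 + 1060.68819 + 997.22000 + 937.54953 + 9614.66613 = 13738.31968

£13738.32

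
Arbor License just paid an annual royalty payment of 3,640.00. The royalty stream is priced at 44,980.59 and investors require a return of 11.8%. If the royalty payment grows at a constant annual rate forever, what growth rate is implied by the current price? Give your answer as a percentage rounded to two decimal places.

P = D₀(1+g)/(r−g) ⇒ P(r−g) = D₀(1+g) ⇒ g(P+D₀) = P·r − D₀
g = (P·r − D₀)/(P + D₀) = (44,980.59×0.118 − 3,640.00) / (44,980.59 + 3,640.00) = 0.034300

3.43%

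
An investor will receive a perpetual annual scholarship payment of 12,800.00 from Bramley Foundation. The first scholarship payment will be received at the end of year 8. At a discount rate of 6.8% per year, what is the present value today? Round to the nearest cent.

118768.78

Value at end of year 7: C / r = 12,800.00 / 0.068 = 188,235.2941
Discount to today: PV = 188,235.2941 / (1 + 0.068)^7 = 188,235.2941 / 1.584889 = 118,768.78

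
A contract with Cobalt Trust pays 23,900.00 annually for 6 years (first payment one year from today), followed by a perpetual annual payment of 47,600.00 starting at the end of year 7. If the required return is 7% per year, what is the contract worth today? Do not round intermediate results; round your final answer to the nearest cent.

567033.01

PV of 6-year annuity: 23,900.00 × [1 − (1+0.07)^−6] / 0.07 = 113920.29787
Perpetuity value at year 6: 47,600.00 / 0.07 = 680000.00000
PV of perpetuity: 680000.00000 / (1+0.07)^6 = 453112.71220
Total PV = 113920.29787 + 453112.71220 = 567033.01006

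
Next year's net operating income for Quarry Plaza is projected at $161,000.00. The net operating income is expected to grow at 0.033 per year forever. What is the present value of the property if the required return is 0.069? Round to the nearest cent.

$4472222.22

Growing perpetuity: P = D₁ / (r − g) = $161,000.0000 / (0.069 − 0.033) = $4,472,222.22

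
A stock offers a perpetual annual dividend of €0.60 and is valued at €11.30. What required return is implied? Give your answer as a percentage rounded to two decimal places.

5.31%

P = C/r ⇒ r = C/P = €0.60/€11.30 = 0.053097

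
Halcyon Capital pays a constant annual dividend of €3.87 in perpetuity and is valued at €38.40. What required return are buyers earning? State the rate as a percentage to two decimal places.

P = C/r ⇒ r = C/P = €3.87/€38.40 = 0.100781

10.08%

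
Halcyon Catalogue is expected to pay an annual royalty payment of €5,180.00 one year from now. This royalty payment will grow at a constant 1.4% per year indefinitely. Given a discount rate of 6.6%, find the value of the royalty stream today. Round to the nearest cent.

Growing perpetuity: P = D₁ / (r − g) = €5,180.0000 / (0.066 − 0.014) = €99,615.38

€99615.38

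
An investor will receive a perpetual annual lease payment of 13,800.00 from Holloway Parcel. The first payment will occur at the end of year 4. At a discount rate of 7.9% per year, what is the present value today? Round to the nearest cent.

139055.34

Value at end of year 3: C / r = 13,800.00 / 0.079 = 174,683.5443
Discount to today: PV = 174,683.5443 / (1 + 0.079)^3 = 174,683.5443 / 1.256216 = 139,055.34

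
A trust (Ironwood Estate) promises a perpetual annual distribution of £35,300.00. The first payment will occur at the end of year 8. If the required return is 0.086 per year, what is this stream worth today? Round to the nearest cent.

Value at end of year 7: C / r = £35,300.00 / 0.086 = £410,465.1163
Discount to today: PV = £410,465.1163 / (1 + 0.086)^7 = £410,465.1163 / 1.781594 = £230,392.04

£230392.04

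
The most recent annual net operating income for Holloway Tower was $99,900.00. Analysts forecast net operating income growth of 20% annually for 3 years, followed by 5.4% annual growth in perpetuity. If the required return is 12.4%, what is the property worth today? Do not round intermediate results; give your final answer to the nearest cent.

$2172515.53

D_1 = 119880.00000
D_2 = 143856.00000
D_3 = 172627.20000
Terminal value at year 3: TV = D_3×(1+g_2)/(r−g_2) = 181949.06880/0.07 = 2599272.41143
P_0 = D_1/(1+r)^1 + D_2/(1+r)^2 + D_3/(1+r)^3 + TV/(1+r)^3
    = 106654.80427 + 113866.33908 + 121565.48656 + 1830428.89765 = 2172515.52756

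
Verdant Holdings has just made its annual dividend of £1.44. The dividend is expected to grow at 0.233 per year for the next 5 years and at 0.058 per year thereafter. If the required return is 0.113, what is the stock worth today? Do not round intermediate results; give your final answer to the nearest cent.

£56.11

D_1 = 1.77552
D_2 = 2.18922
D_3 = 2.69930
D_4 = 3.32824
D_5 = 4.10372
Terminal value at year 5: TV = D_5×(1+g_2)/(r−g_2) = 4.34174/0.055 = 78.94068
P_0 = D_1/(1+r)^1 + D_2/(1+r)^2 + D_3/(1+r)^3 + D_4/(1+r)^4 + D_5/(1+r)^5 + TV/(1+r)^5
    = 1.59526 + 1.76725 + 1.95779 + 2.16887 + 2.40271 + 46.21948 = 56.11136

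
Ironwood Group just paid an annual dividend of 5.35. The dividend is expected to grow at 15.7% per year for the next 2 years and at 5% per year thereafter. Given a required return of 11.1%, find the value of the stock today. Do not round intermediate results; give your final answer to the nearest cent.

D_1 = 6.18995
D_2 = 7.16177
Terminal value at year 2: TV = D_2×(1+g_2)/(r−g_2) = 7.51986/0.061 = 123.27641
P_0 = D_1/(1+r)^1 + D_2/(1+r)^2 + TV/(1+r)^2
    = 5.57151 + 5.80220 + 99.87386 = 111.24757

111.25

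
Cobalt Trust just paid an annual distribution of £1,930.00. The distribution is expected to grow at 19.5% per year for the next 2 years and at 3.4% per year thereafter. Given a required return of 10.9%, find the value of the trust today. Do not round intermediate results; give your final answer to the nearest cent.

£35215.68

D_1 = 2306.35000
D_2 = 2756.08825
Terminal value at year 2: TV = D_2×(1+g_2)/(r−g_2) = 2849.79525/0.075 = 37997.27001
P_0 = D_1/(1+r)^1 + D_2/(1+r)^2 + TV/(1+r)^2
    = 2079.66637 + 2240.93896 + 30895.07847 = 35215.68380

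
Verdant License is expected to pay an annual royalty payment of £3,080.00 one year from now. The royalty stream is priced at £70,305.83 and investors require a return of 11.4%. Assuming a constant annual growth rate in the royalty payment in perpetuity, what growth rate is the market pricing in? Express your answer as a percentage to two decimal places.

7.02%

P = D₁/(r−g) ⇒ g = r − D₁/P = 0.114 − £3,080.00/£70,305.83 = 0.070191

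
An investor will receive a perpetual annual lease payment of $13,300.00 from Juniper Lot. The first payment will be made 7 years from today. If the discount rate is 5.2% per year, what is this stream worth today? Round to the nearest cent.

Value at end of year 6: C / r = $13,300.00 / 0.052 = $255,769.2308
Discount to today: PV = $255,769.2308 / (1 + 0.052)^6 = $255,769.2308 / 1.355484 = $188,692.16

$188692.16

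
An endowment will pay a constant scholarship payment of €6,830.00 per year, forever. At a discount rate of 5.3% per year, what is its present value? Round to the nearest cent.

Level perpetuity: PV = C / r = €6,830.00 / 0.053 = €128,867.92

€128867.92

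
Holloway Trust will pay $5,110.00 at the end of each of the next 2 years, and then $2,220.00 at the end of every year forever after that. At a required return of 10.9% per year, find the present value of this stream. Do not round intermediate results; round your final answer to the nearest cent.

PV of 2-year annuity: $5,110.00 × [1 − (1+0.109)^−2] / 0.109 = 8762.62825
Perpetuity value at year 2: $2,220.00 / 0.109 = 20366.97248
PV of perpetuity: 20366.97248 / (1+0.109)^2 = 16560.11637
Total PV = 8762.62825 + 16560.11637 = 25322.74462

$25322.74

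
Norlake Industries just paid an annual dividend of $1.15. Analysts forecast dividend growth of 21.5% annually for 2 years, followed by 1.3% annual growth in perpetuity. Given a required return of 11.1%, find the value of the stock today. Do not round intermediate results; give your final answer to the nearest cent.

D_1 = 1.39725
D_2 = 1.69766
Terminal value at year 2: TV = D_2×(1+g_2)/(r−g_2) = 1.71973/0.098 = 17.54825
P_0 = D_1/(1+r)^1 + D_2/(1+r)^2 + TV/(1+r)^2
    = 1.25765 + 1.37538 + 14.21692 = 16.84995

$16.85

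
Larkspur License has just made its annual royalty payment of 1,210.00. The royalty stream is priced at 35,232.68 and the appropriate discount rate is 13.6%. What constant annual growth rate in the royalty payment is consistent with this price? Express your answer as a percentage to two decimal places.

P = D₀(1+g)/(r−g) ⇒ P(r−g) = D₀(1+g) ⇒ g(P+D₀) = P·r − D₀
g = (P·r − D₀)/(P + D₀) = (35,232.68×0.136 − 1,210.00) / (35,232.68 + 1,210.00) = 0.098282

9.83%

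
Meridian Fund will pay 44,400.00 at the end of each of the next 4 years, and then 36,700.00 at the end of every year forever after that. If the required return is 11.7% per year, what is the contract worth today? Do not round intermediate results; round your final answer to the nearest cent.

337211.35

PV of 4-year annuity: 44,400.00 × [1 − (1+0.117)^−4] / 0.117 = 135714.84526
Perpetuity value at year 4: 36,700.00 / 0.117 = 313675.21368
PV of perpetuity: 313675.21368 / (1+0.117)^4 = 201496.50149
Total PV = 135714.84526 + 201496.50149 = 337211.34675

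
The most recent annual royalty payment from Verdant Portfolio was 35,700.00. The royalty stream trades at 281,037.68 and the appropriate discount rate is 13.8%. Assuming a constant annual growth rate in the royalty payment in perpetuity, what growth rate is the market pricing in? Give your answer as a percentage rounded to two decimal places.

0.97%

P = D₀(1+g)/(r−g) ⇒ P(r−g) = D₀(1+g) ⇒ g(P+D₀) = P·r − D₀
g = (P·r − D₀)/(P + D₀) = (281,037.68×0.138 − 35,700.00) / (281,037.68 + 35,700.00) = 0.009734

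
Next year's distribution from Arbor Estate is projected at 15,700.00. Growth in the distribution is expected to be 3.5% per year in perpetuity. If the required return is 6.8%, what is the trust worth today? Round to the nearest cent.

Growing perpetuity: P = D₁ / (r − g) = 15,700.0000 / (0.068 − 0.035) = 475,757.58

475757.58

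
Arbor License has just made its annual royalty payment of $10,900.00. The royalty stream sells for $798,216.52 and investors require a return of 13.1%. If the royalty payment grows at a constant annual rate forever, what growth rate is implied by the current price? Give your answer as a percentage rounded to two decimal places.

P = D₀(1+g)/(r−g) ⇒ P(r−g) = D₀(1+g) ⇒ g(P+D₀) = P·r − D₀
g = (P·r − D₀)/(P + D₀) = ($798,216.52×0.131 − $10,900.00) / ($798,216.52 + $10,900.00) = 0.115764

11.58%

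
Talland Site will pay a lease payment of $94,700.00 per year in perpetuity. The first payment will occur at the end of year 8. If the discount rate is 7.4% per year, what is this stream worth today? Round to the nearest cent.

Value at end of year 7: C / r = $94,700.00 / 0.074 = $1,279,729.7297
Discount to today: PV = $1,279,729.7297 / (1 + 0.074)^7 = $1,279,729.7297 / 1.648276 = $776,404.94

$776404.94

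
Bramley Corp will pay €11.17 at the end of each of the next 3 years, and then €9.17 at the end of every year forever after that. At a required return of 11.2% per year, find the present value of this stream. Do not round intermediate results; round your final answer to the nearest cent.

PV of 3-year annuity: €11.17 × [1 − (1+0.112)^−3] / 0.112 = 27.20162
Perpetuity value at year 3: €9.17 / 0.112 = 81.87500
PV of perpetuity: 81.87500 / (1+0.112)^3 = 59.54386
Total PV = 27.20162 + 59.54386 = 86.74548

€86.75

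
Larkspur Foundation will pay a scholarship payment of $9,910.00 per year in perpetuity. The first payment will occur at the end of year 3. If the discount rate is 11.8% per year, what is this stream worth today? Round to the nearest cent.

$67190.53

Value at end of year 2: C / r = $9,910.00 / 0.118 = $83,983.0508
Discount to today: PV = $83,983.0508 / (1 + 0.118)^2 = $83,983.0508 / 1.249924 = $67,190.53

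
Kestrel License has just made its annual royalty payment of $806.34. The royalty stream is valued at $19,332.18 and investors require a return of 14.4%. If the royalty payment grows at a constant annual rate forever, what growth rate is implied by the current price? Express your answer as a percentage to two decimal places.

9.82%

P = D₀(1+g)/(r−g) ⇒ P(r−g) = D₀(1+g) ⇒ g(P+D₀) = P·r − D₀
g = (P·r − D₀)/(P + D₀) = ($19,332.18×0.144 − $806.34) / ($19,332.18 + $806.34) = 0.098195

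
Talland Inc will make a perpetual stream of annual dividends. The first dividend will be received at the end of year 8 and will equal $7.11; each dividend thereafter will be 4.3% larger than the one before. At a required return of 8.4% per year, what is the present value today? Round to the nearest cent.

Value at end of year 7: C₁ / (r − g) = $7.11 / (0.084 − 0.043) = $173.4146
Discount to today: PV = $173.4146 / (1 + 0.084)^7 = $173.4146 / 1.758754 = $98.60

$98.60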